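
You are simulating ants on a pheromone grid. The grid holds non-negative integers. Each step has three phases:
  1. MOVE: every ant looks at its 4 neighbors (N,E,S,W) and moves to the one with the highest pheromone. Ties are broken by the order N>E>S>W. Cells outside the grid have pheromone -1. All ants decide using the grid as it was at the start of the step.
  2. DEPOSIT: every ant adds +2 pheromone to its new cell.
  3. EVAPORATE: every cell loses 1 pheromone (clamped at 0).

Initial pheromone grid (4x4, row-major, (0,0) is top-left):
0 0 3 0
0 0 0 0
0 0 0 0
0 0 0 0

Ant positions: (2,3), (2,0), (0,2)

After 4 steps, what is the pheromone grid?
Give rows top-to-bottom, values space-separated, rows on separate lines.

After step 1: ants at (1,3),(1,0),(0,3)
  0 0 2 1
  1 0 0 1
  0 0 0 0
  0 0 0 0
After step 2: ants at (0,3),(0,0),(0,2)
  1 0 3 2
  0 0 0 0
  0 0 0 0
  0 0 0 0
After step 3: ants at (0,2),(0,1),(0,3)
  0 1 4 3
  0 0 0 0
  0 0 0 0
  0 0 0 0
After step 4: ants at (0,3),(0,2),(0,2)
  0 0 7 4
  0 0 0 0
  0 0 0 0
  0 0 0 0

0 0 7 4
0 0 0 0
0 0 0 0
0 0 0 0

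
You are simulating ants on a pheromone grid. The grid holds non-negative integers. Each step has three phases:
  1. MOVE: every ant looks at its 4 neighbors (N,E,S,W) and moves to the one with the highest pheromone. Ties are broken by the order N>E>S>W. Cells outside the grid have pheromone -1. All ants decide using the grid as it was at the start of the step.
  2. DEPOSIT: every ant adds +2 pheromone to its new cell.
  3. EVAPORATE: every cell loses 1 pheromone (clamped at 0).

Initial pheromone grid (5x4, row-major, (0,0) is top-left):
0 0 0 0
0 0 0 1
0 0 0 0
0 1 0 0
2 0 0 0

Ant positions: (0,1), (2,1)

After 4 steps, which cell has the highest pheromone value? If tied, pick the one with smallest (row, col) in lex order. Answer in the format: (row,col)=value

Answer: (0,3)=1

Derivation:
Step 1: ant0:(0,1)->E->(0,2) | ant1:(2,1)->S->(3,1)
  grid max=2 at (3,1)
Step 2: ant0:(0,2)->E->(0,3) | ant1:(3,1)->N->(2,1)
  grid max=1 at (0,3)
Step 3: ant0:(0,3)->S->(1,3) | ant1:(2,1)->S->(3,1)
  grid max=2 at (3,1)
Step 4: ant0:(1,3)->N->(0,3) | ant1:(3,1)->N->(2,1)
  grid max=1 at (0,3)
Final grid:
  0 0 0 1
  0 0 0 0
  0 1 0 0
  0 1 0 0
  0 0 0 0
Max pheromone 1 at (0,3)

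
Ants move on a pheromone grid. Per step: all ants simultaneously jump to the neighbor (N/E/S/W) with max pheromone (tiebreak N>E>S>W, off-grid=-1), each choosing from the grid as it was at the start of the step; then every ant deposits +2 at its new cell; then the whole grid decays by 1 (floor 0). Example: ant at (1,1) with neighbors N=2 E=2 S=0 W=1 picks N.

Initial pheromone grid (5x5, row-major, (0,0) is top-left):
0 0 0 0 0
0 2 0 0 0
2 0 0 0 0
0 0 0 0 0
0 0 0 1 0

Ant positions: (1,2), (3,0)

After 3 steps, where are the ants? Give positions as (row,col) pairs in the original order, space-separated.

Step 1: ant0:(1,2)->W->(1,1) | ant1:(3,0)->N->(2,0)
  grid max=3 at (1,1)
Step 2: ant0:(1,1)->N->(0,1) | ant1:(2,0)->N->(1,0)
  grid max=2 at (1,1)
Step 3: ant0:(0,1)->S->(1,1) | ant1:(1,0)->E->(1,1)
  grid max=5 at (1,1)

(1,1) (1,1)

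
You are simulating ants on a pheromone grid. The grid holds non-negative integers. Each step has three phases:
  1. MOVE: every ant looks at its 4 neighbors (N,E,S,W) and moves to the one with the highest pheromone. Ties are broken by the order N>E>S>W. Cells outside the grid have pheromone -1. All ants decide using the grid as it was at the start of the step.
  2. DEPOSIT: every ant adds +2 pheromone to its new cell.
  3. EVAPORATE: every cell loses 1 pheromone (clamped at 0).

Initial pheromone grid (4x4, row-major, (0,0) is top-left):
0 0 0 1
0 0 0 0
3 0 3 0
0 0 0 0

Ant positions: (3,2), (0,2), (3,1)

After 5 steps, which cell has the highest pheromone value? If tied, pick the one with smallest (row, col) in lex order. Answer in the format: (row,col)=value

Step 1: ant0:(3,2)->N->(2,2) | ant1:(0,2)->E->(0,3) | ant2:(3,1)->N->(2,1)
  grid max=4 at (2,2)
Step 2: ant0:(2,2)->W->(2,1) | ant1:(0,3)->S->(1,3) | ant2:(2,1)->E->(2,2)
  grid max=5 at (2,2)
Step 3: ant0:(2,1)->E->(2,2) | ant1:(1,3)->N->(0,3) | ant2:(2,2)->W->(2,1)
  grid max=6 at (2,2)
Step 4: ant0:(2,2)->W->(2,1) | ant1:(0,3)->S->(1,3) | ant2:(2,1)->E->(2,2)
  grid max=7 at (2,2)
Step 5: ant0:(2,1)->E->(2,2) | ant1:(1,3)->N->(0,3) | ant2:(2,2)->W->(2,1)
  grid max=8 at (2,2)
Final grid:
  0 0 0 2
  0 0 0 0
  0 5 8 0
  0 0 0 0
Max pheromone 8 at (2,2)

Answer: (2,2)=8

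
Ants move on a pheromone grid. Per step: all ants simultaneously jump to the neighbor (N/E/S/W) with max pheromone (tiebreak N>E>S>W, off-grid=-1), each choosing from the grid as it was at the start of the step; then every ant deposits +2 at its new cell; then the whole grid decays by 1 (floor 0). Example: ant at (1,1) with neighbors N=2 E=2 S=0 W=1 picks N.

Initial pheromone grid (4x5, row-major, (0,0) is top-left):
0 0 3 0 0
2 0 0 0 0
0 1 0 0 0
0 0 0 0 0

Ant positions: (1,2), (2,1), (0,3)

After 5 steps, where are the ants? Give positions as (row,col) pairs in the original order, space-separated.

Step 1: ant0:(1,2)->N->(0,2) | ant1:(2,1)->N->(1,1) | ant2:(0,3)->W->(0,2)
  grid max=6 at (0,2)
Step 2: ant0:(0,2)->E->(0,3) | ant1:(1,1)->W->(1,0) | ant2:(0,2)->E->(0,3)
  grid max=5 at (0,2)
Step 3: ant0:(0,3)->W->(0,2) | ant1:(1,0)->N->(0,0) | ant2:(0,3)->W->(0,2)
  grid max=8 at (0,2)
Step 4: ant0:(0,2)->E->(0,3) | ant1:(0,0)->S->(1,0) | ant2:(0,2)->E->(0,3)
  grid max=7 at (0,2)
Step 5: ant0:(0,3)->W->(0,2) | ant1:(1,0)->N->(0,0) | ant2:(0,3)->W->(0,2)
  grid max=10 at (0,2)

(0,2) (0,0) (0,2)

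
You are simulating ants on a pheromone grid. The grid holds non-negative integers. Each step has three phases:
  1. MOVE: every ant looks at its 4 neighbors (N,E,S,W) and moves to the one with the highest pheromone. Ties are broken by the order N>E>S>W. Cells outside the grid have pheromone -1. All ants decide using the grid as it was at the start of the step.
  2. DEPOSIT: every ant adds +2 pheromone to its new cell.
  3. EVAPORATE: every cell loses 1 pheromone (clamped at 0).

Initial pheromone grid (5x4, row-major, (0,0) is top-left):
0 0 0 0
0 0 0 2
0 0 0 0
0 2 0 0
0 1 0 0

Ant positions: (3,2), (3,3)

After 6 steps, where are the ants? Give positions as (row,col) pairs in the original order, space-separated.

Step 1: ant0:(3,2)->W->(3,1) | ant1:(3,3)->N->(2,3)
  grid max=3 at (3,1)
Step 2: ant0:(3,1)->N->(2,1) | ant1:(2,3)->N->(1,3)
  grid max=2 at (1,3)
Step 3: ant0:(2,1)->S->(3,1) | ant1:(1,3)->N->(0,3)
  grid max=3 at (3,1)
Step 4: ant0:(3,1)->N->(2,1) | ant1:(0,3)->S->(1,3)
  grid max=2 at (1,3)
Step 5: ant0:(2,1)->S->(3,1) | ant1:(1,3)->N->(0,3)
  grid max=3 at (3,1)
Step 6: ant0:(3,1)->N->(2,1) | ant1:(0,3)->S->(1,3)
  grid max=2 at (1,3)

(2,1) (1,3)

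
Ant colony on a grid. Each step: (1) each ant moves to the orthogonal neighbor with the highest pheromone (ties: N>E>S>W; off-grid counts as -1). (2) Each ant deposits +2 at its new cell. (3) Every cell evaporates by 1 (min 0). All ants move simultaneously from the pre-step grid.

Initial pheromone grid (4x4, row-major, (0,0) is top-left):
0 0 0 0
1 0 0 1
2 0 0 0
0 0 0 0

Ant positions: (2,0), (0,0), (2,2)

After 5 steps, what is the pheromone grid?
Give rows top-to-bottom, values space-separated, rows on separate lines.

After step 1: ants at (1,0),(1,0),(1,2)
  0 0 0 0
  4 0 1 0
  1 0 0 0
  0 0 0 0
After step 2: ants at (2,0),(2,0),(0,2)
  0 0 1 0
  3 0 0 0
  4 0 0 0
  0 0 0 0
After step 3: ants at (1,0),(1,0),(0,3)
  0 0 0 1
  6 0 0 0
  3 0 0 0
  0 0 0 0
After step 4: ants at (2,0),(2,0),(1,3)
  0 0 0 0
  5 0 0 1
  6 0 0 0
  0 0 0 0
After step 5: ants at (1,0),(1,0),(0,3)
  0 0 0 1
  8 0 0 0
  5 0 0 0
  0 0 0 0

0 0 0 1
8 0 0 0
5 0 0 0
0 0 0 0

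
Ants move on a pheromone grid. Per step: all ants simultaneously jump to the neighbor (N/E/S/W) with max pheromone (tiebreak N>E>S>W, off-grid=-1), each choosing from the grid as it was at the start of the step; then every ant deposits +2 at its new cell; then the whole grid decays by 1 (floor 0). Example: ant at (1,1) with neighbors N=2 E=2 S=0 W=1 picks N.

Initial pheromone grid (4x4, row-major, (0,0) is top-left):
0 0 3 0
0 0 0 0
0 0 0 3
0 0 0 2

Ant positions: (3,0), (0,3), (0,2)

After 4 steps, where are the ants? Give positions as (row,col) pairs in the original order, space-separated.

Step 1: ant0:(3,0)->N->(2,0) | ant1:(0,3)->W->(0,2) | ant2:(0,2)->E->(0,3)
  grid max=4 at (0,2)
Step 2: ant0:(2,0)->N->(1,0) | ant1:(0,2)->E->(0,3) | ant2:(0,3)->W->(0,2)
  grid max=5 at (0,2)
Step 3: ant0:(1,0)->N->(0,0) | ant1:(0,3)->W->(0,2) | ant2:(0,2)->E->(0,3)
  grid max=6 at (0,2)
Step 4: ant0:(0,0)->E->(0,1) | ant1:(0,2)->E->(0,3) | ant2:(0,3)->W->(0,2)
  grid max=7 at (0,2)

(0,1) (0,3) (0,2)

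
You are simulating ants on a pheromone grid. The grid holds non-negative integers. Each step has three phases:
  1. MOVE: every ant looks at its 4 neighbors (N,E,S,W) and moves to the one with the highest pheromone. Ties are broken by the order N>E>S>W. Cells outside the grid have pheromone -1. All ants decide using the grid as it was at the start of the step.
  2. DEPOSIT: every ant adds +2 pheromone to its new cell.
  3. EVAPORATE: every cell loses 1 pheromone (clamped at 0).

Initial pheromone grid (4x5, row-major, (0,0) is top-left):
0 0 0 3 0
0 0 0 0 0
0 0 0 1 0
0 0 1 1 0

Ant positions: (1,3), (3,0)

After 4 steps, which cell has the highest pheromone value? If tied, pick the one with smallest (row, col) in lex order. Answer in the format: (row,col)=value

Step 1: ant0:(1,3)->N->(0,3) | ant1:(3,0)->N->(2,0)
  grid max=4 at (0,3)
Step 2: ant0:(0,3)->E->(0,4) | ant1:(2,0)->N->(1,0)
  grid max=3 at (0,3)
Step 3: ant0:(0,4)->W->(0,3) | ant1:(1,0)->N->(0,0)
  grid max=4 at (0,3)
Step 4: ant0:(0,3)->E->(0,4) | ant1:(0,0)->E->(0,1)
  grid max=3 at (0,3)
Final grid:
  0 1 0 3 1
  0 0 0 0 0
  0 0 0 0 0
  0 0 0 0 0
Max pheromone 3 at (0,3)

Answer: (0,3)=3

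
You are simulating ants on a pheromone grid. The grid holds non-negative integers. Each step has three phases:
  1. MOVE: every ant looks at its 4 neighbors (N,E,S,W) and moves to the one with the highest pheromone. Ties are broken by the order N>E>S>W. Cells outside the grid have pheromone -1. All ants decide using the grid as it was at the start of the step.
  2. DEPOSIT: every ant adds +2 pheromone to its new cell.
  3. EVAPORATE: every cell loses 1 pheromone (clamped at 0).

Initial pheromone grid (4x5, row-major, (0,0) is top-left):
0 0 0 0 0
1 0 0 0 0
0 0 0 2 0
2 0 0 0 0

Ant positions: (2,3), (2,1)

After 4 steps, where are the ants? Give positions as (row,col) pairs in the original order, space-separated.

Step 1: ant0:(2,3)->N->(1,3) | ant1:(2,1)->N->(1,1)
  grid max=1 at (1,1)
Step 2: ant0:(1,3)->S->(2,3) | ant1:(1,1)->N->(0,1)
  grid max=2 at (2,3)
Step 3: ant0:(2,3)->N->(1,3) | ant1:(0,1)->E->(0,2)
  grid max=1 at (0,2)
Step 4: ant0:(1,3)->S->(2,3) | ant1:(0,2)->E->(0,3)
  grid max=2 at (2,3)

(2,3) (0,3)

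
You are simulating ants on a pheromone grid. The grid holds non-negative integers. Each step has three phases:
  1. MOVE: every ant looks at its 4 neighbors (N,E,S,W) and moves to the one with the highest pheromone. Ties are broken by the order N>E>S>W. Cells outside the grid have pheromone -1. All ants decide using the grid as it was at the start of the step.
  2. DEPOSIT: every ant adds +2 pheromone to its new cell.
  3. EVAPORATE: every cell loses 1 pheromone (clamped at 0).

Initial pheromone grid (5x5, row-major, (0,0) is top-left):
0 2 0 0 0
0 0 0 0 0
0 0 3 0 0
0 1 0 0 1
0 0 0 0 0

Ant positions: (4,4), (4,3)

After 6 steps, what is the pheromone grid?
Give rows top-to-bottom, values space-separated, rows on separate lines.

After step 1: ants at (3,4),(3,3)
  0 1 0 0 0
  0 0 0 0 0
  0 0 2 0 0
  0 0 0 1 2
  0 0 0 0 0
After step 2: ants at (3,3),(3,4)
  0 0 0 0 0
  0 0 0 0 0
  0 0 1 0 0
  0 0 0 2 3
  0 0 0 0 0
After step 3: ants at (3,4),(3,3)
  0 0 0 0 0
  0 0 0 0 0
  0 0 0 0 0
  0 0 0 3 4
  0 0 0 0 0
After step 4: ants at (3,3),(3,4)
  0 0 0 0 0
  0 0 0 0 0
  0 0 0 0 0
  0 0 0 4 5
  0 0 0 0 0
After step 5: ants at (3,4),(3,3)
  0 0 0 0 0
  0 0 0 0 0
  0 0 0 0 0
  0 0 0 5 6
  0 0 0 0 0
After step 6: ants at (3,3),(3,4)
  0 0 0 0 0
  0 0 0 0 0
  0 0 0 0 0
  0 0 0 6 7
  0 0 0 0 0

0 0 0 0 0
0 0 0 0 0
0 0 0 0 0
0 0 0 6 7
0 0 0 0 0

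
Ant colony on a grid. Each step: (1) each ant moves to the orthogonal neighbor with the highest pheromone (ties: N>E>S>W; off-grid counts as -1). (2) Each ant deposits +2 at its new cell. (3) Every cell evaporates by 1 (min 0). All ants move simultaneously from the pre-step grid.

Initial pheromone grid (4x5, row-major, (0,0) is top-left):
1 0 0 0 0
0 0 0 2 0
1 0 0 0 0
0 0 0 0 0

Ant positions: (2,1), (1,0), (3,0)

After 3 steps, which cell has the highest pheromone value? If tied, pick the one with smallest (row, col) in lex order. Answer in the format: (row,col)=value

Answer: (2,0)=6

Derivation:
Step 1: ant0:(2,1)->W->(2,0) | ant1:(1,0)->N->(0,0) | ant2:(3,0)->N->(2,0)
  grid max=4 at (2,0)
Step 2: ant0:(2,0)->N->(1,0) | ant1:(0,0)->E->(0,1) | ant2:(2,0)->N->(1,0)
  grid max=3 at (1,0)
Step 3: ant0:(1,0)->S->(2,0) | ant1:(0,1)->W->(0,0) | ant2:(1,0)->S->(2,0)
  grid max=6 at (2,0)
Final grid:
  2 0 0 0 0
  2 0 0 0 0
  6 0 0 0 0
  0 0 0 0 0
Max pheromone 6 at (2,0)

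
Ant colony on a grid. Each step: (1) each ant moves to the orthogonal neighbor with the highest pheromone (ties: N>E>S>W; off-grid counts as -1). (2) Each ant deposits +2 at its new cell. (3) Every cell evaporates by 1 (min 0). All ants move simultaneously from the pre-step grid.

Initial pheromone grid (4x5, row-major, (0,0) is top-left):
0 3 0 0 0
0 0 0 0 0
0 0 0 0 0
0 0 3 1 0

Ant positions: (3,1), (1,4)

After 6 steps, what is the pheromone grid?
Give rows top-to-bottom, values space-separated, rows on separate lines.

After step 1: ants at (3,2),(0,4)
  0 2 0 0 1
  0 0 0 0 0
  0 0 0 0 0
  0 0 4 0 0
After step 2: ants at (2,2),(1,4)
  0 1 0 0 0
  0 0 0 0 1
  0 0 1 0 0
  0 0 3 0 0
After step 3: ants at (3,2),(0,4)
  0 0 0 0 1
  0 0 0 0 0
  0 0 0 0 0
  0 0 4 0 0
After step 4: ants at (2,2),(1,4)
  0 0 0 0 0
  0 0 0 0 1
  0 0 1 0 0
  0 0 3 0 0
After step 5: ants at (3,2),(0,4)
  0 0 0 0 1
  0 0 0 0 0
  0 0 0 0 0
  0 0 4 0 0
After step 6: ants at (2,2),(1,4)
  0 0 0 0 0
  0 0 0 0 1
  0 0 1 0 0
  0 0 3 0 0

0 0 0 0 0
0 0 0 0 1
0 0 1 0 0
0 0 3 0 0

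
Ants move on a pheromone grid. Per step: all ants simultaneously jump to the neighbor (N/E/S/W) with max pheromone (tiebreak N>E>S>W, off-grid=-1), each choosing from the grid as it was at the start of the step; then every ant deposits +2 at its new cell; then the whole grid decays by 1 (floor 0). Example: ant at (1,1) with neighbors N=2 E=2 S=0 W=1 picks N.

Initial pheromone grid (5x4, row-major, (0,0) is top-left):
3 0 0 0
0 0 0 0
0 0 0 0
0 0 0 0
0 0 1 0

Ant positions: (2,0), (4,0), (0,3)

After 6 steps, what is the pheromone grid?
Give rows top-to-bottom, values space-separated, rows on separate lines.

After step 1: ants at (1,0),(3,0),(1,3)
  2 0 0 0
  1 0 0 1
  0 0 0 0
  1 0 0 0
  0 0 0 0
After step 2: ants at (0,0),(2,0),(0,3)
  3 0 0 1
  0 0 0 0
  1 0 0 0
  0 0 0 0
  0 0 0 0
After step 3: ants at (0,1),(1,0),(1,3)
  2 1 0 0
  1 0 0 1
  0 0 0 0
  0 0 0 0
  0 0 0 0
After step 4: ants at (0,0),(0,0),(0,3)
  5 0 0 1
  0 0 0 0
  0 0 0 0
  0 0 0 0
  0 0 0 0
After step 5: ants at (0,1),(0,1),(1,3)
  4 3 0 0
  0 0 0 1
  0 0 0 0
  0 0 0 0
  0 0 0 0
After step 6: ants at (0,0),(0,0),(0,3)
  7 2 0 1
  0 0 0 0
  0 0 0 0
  0 0 0 0
  0 0 0 0

7 2 0 1
0 0 0 0
0 0 0 0
0 0 0 0
0 0 0 0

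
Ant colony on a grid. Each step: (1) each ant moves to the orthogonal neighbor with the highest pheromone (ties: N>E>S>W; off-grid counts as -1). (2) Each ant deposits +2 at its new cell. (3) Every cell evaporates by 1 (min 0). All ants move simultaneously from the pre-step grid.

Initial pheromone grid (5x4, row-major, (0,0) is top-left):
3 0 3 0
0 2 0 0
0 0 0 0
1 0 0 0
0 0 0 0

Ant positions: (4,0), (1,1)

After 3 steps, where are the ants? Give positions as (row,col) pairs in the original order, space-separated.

Step 1: ant0:(4,0)->N->(3,0) | ant1:(1,1)->N->(0,1)
  grid max=2 at (0,0)
Step 2: ant0:(3,0)->N->(2,0) | ant1:(0,1)->E->(0,2)
  grid max=3 at (0,2)
Step 3: ant0:(2,0)->S->(3,0) | ant1:(0,2)->E->(0,3)
  grid max=2 at (0,2)

(3,0) (0,3)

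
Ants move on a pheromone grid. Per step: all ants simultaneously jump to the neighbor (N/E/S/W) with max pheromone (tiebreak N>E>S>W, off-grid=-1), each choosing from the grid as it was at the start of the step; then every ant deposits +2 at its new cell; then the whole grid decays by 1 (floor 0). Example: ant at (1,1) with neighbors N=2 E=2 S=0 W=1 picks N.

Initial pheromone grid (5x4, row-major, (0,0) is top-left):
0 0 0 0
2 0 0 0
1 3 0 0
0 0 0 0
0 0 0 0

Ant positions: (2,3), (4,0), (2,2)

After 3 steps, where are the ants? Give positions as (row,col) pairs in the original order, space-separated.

Step 1: ant0:(2,3)->N->(1,3) | ant1:(4,0)->N->(3,0) | ant2:(2,2)->W->(2,1)
  grid max=4 at (2,1)
Step 2: ant0:(1,3)->N->(0,3) | ant1:(3,0)->N->(2,0) | ant2:(2,1)->N->(1,1)
  grid max=3 at (2,1)
Step 3: ant0:(0,3)->S->(1,3) | ant1:(2,0)->E->(2,1) | ant2:(1,1)->S->(2,1)
  grid max=6 at (2,1)

(1,3) (2,1) (2,1)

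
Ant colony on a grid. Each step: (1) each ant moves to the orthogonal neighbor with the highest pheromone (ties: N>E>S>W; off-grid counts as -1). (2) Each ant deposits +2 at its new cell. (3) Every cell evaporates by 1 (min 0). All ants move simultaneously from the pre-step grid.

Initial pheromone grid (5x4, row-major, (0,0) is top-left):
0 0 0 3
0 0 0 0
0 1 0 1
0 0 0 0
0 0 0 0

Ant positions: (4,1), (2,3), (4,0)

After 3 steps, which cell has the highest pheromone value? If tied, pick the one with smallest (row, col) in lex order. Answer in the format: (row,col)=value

Step 1: ant0:(4,1)->N->(3,1) | ant1:(2,3)->N->(1,3) | ant2:(4,0)->N->(3,0)
  grid max=2 at (0,3)
Step 2: ant0:(3,1)->W->(3,0) | ant1:(1,3)->N->(0,3) | ant2:(3,0)->E->(3,1)
  grid max=3 at (0,3)
Step 3: ant0:(3,0)->E->(3,1) | ant1:(0,3)->S->(1,3) | ant2:(3,1)->W->(3,0)
  grid max=3 at (3,0)
Final grid:
  0 0 0 2
  0 0 0 1
  0 0 0 0
  3 3 0 0
  0 0 0 0
Max pheromone 3 at (3,0)

Answer: (3,0)=3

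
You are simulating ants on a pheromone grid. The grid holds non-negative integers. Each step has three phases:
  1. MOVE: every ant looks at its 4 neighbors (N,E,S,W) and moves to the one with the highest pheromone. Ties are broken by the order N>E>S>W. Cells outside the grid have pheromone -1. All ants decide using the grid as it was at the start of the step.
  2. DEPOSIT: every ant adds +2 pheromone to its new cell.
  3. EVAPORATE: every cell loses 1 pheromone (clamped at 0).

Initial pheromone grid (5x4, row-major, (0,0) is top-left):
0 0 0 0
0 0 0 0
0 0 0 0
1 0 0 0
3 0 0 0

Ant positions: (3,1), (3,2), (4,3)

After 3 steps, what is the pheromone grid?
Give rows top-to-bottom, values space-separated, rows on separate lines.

After step 1: ants at (3,0),(2,2),(3,3)
  0 0 0 0
  0 0 0 0
  0 0 1 0
  2 0 0 1
  2 0 0 0
After step 2: ants at (4,0),(1,2),(2,3)
  0 0 0 0
  0 0 1 0
  0 0 0 1
  1 0 0 0
  3 0 0 0
After step 3: ants at (3,0),(0,2),(1,3)
  0 0 1 0
  0 0 0 1
  0 0 0 0
  2 0 0 0
  2 0 0 0

0 0 1 0
0 0 0 1
0 0 0 0
2 0 0 0
2 0 0 0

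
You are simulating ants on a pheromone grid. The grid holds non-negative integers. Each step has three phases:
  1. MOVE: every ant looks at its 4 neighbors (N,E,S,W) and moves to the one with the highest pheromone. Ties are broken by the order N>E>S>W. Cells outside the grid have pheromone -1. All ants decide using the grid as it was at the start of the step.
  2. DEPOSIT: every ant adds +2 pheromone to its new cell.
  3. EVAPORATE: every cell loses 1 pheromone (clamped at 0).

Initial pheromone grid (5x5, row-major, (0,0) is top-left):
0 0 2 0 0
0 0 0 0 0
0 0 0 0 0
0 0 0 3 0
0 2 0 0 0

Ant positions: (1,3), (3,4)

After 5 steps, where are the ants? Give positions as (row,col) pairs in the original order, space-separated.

Step 1: ant0:(1,3)->N->(0,3) | ant1:(3,4)->W->(3,3)
  grid max=4 at (3,3)
Step 2: ant0:(0,3)->W->(0,2) | ant1:(3,3)->N->(2,3)
  grid max=3 at (3,3)
Step 3: ant0:(0,2)->E->(0,3) | ant1:(2,3)->S->(3,3)
  grid max=4 at (3,3)
Step 4: ant0:(0,3)->W->(0,2) | ant1:(3,3)->N->(2,3)
  grid max=3 at (3,3)
Step 5: ant0:(0,2)->E->(0,3) | ant1:(2,3)->S->(3,3)
  grid max=4 at (3,3)

(0,3) (3,3)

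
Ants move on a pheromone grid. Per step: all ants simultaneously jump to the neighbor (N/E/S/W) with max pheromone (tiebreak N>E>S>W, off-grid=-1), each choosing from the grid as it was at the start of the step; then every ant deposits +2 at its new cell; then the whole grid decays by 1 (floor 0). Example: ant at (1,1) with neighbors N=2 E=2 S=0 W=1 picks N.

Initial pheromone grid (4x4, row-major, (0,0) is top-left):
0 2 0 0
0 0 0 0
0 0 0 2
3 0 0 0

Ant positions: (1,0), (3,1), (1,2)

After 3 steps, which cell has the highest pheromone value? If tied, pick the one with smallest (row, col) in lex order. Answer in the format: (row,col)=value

Step 1: ant0:(1,0)->N->(0,0) | ant1:(3,1)->W->(3,0) | ant2:(1,2)->N->(0,2)
  grid max=4 at (3,0)
Step 2: ant0:(0,0)->E->(0,1) | ant1:(3,0)->N->(2,0) | ant2:(0,2)->W->(0,1)
  grid max=4 at (0,1)
Step 3: ant0:(0,1)->E->(0,2) | ant1:(2,0)->S->(3,0) | ant2:(0,1)->E->(0,2)
  grid max=4 at (3,0)
Final grid:
  0 3 3 0
  0 0 0 0
  0 0 0 0
  4 0 0 0
Max pheromone 4 at (3,0)

Answer: (3,0)=4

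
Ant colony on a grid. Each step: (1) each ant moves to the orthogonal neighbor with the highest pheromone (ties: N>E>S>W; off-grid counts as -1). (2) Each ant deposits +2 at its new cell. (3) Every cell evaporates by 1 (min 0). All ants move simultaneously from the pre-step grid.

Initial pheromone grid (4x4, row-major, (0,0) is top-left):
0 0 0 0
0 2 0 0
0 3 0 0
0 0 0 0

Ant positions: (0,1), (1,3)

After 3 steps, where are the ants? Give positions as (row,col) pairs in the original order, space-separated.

Step 1: ant0:(0,1)->S->(1,1) | ant1:(1,3)->N->(0,3)
  grid max=3 at (1,1)
Step 2: ant0:(1,1)->S->(2,1) | ant1:(0,3)->S->(1,3)
  grid max=3 at (2,1)
Step 3: ant0:(2,1)->N->(1,1) | ant1:(1,3)->N->(0,3)
  grid max=3 at (1,1)

(1,1) (0,3)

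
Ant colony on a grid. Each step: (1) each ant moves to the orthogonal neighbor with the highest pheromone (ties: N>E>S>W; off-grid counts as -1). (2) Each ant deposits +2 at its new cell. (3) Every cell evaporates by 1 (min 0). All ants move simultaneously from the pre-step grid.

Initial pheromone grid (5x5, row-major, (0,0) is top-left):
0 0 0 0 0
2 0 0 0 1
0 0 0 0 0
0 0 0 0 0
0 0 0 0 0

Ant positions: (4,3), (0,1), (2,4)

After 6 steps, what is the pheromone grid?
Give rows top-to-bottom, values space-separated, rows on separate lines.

After step 1: ants at (3,3),(0,2),(1,4)
  0 0 1 0 0
  1 0 0 0 2
  0 0 0 0 0
  0 0 0 1 0
  0 0 0 0 0
After step 2: ants at (2,3),(0,3),(0,4)
  0 0 0 1 1
  0 0 0 0 1
  0 0 0 1 0
  0 0 0 0 0
  0 0 0 0 0
After step 3: ants at (1,3),(0,4),(1,4)
  0 0 0 0 2
  0 0 0 1 2
  0 0 0 0 0
  0 0 0 0 0
  0 0 0 0 0
After step 4: ants at (1,4),(1,4),(0,4)
  0 0 0 0 3
  0 0 0 0 5
  0 0 0 0 0
  0 0 0 0 0
  0 0 0 0 0
After step 5: ants at (0,4),(0,4),(1,4)
  0 0 0 0 6
  0 0 0 0 6
  0 0 0 0 0
  0 0 0 0 0
  0 0 0 0 0
After step 6: ants at (1,4),(1,4),(0,4)
  0 0 0 0 7
  0 0 0 0 9
  0 0 0 0 0
  0 0 0 0 0
  0 0 0 0 0

0 0 0 0 7
0 0 0 0 9
0 0 0 0 0
0 0 0 0 0
0 0 0 0 0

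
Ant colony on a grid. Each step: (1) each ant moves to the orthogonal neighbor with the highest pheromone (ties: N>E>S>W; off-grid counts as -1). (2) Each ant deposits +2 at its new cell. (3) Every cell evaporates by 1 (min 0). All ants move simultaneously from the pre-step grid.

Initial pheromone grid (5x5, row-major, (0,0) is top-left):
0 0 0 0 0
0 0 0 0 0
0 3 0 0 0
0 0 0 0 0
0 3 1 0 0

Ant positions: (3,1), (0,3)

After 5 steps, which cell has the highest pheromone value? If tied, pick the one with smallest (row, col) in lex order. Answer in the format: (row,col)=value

Answer: (2,1)=4

Derivation:
Step 1: ant0:(3,1)->N->(2,1) | ant1:(0,3)->E->(0,4)
  grid max=4 at (2,1)
Step 2: ant0:(2,1)->N->(1,1) | ant1:(0,4)->S->(1,4)
  grid max=3 at (2,1)
Step 3: ant0:(1,1)->S->(2,1) | ant1:(1,4)->N->(0,4)
  grid max=4 at (2,1)
Step 4: ant0:(2,1)->N->(1,1) | ant1:(0,4)->S->(1,4)
  grid max=3 at (2,1)
Step 5: ant0:(1,1)->S->(2,1) | ant1:(1,4)->N->(0,4)
  grid max=4 at (2,1)
Final grid:
  0 0 0 0 1
  0 0 0 0 0
  0 4 0 0 0
  0 0 0 0 0
  0 0 0 0 0
Max pheromone 4 at (2,1)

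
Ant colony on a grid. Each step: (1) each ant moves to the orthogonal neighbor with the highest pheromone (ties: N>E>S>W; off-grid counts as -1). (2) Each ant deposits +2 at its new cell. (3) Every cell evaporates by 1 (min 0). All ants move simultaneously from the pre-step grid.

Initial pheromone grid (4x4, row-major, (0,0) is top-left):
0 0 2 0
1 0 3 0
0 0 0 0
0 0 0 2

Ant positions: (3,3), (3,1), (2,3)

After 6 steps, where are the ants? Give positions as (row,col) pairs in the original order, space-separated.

Step 1: ant0:(3,3)->N->(2,3) | ant1:(3,1)->N->(2,1) | ant2:(2,3)->S->(3,3)
  grid max=3 at (3,3)
Step 2: ant0:(2,3)->S->(3,3) | ant1:(2,1)->N->(1,1) | ant2:(3,3)->N->(2,3)
  grid max=4 at (3,3)
Step 3: ant0:(3,3)->N->(2,3) | ant1:(1,1)->E->(1,2) | ant2:(2,3)->S->(3,3)
  grid max=5 at (3,3)
Step 4: ant0:(2,3)->S->(3,3) | ant1:(1,2)->N->(0,2) | ant2:(3,3)->N->(2,3)
  grid max=6 at (3,3)
Step 5: ant0:(3,3)->N->(2,3) | ant1:(0,2)->S->(1,2) | ant2:(2,3)->S->(3,3)
  grid max=7 at (3,3)
Step 6: ant0:(2,3)->S->(3,3) | ant1:(1,2)->N->(0,2) | ant2:(3,3)->N->(2,3)
  grid max=8 at (3,3)

(3,3) (0,2) (2,3)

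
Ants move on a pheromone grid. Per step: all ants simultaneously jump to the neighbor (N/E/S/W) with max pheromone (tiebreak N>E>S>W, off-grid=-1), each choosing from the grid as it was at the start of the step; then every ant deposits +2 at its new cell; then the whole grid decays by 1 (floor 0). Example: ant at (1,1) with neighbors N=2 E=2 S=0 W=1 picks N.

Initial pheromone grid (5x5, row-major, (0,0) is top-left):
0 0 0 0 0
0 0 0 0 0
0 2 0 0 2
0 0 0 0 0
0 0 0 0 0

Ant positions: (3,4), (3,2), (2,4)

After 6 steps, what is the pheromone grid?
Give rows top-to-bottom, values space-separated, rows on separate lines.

After step 1: ants at (2,4),(2,2),(1,4)
  0 0 0 0 0
  0 0 0 0 1
  0 1 1 0 3
  0 0 0 0 0
  0 0 0 0 0
After step 2: ants at (1,4),(2,1),(2,4)
  0 0 0 0 0
  0 0 0 0 2
  0 2 0 0 4
  0 0 0 0 0
  0 0 0 0 0
After step 3: ants at (2,4),(1,1),(1,4)
  0 0 0 0 0
  0 1 0 0 3
  0 1 0 0 5
  0 0 0 0 0
  0 0 0 0 0
After step 4: ants at (1,4),(2,1),(2,4)
  0 0 0 0 0
  0 0 0 0 4
  0 2 0 0 6
  0 0 0 0 0
  0 0 0 0 0
After step 5: ants at (2,4),(1,1),(1,4)
  0 0 0 0 0
  0 1 0 0 5
  0 1 0 0 7
  0 0 0 0 0
  0 0 0 0 0
After step 6: ants at (1,4),(2,1),(2,4)
  0 0 0 0 0
  0 0 0 0 6
  0 2 0 0 8
  0 0 0 0 0
  0 0 0 0 0

0 0 0 0 0
0 0 0 0 6
0 2 0 0 8
0 0 0 0 0
0 0 0 0 0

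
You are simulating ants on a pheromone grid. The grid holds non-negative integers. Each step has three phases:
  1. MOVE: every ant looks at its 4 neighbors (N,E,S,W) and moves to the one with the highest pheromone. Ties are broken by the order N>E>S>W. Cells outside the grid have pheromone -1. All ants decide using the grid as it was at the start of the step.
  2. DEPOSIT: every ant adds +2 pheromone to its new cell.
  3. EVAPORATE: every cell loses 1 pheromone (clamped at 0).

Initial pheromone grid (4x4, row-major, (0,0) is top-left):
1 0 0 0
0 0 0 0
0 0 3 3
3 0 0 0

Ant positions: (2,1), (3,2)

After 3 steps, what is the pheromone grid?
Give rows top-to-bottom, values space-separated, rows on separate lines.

After step 1: ants at (2,2),(2,2)
  0 0 0 0
  0 0 0 0
  0 0 6 2
  2 0 0 0
After step 2: ants at (2,3),(2,3)
  0 0 0 0
  0 0 0 0
  0 0 5 5
  1 0 0 0
After step 3: ants at (2,2),(2,2)
  0 0 0 0
  0 0 0 0
  0 0 8 4
  0 0 0 0

0 0 0 0
0 0 0 0
0 0 8 4
0 0 0 0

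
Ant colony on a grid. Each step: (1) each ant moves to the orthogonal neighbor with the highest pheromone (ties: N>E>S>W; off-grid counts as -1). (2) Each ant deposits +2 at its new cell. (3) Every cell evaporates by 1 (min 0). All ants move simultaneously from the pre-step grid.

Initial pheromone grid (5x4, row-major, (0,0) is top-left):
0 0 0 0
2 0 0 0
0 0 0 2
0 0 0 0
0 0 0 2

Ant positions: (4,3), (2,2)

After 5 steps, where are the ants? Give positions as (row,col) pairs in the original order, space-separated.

Step 1: ant0:(4,3)->N->(3,3) | ant1:(2,2)->E->(2,3)
  grid max=3 at (2,3)
Step 2: ant0:(3,3)->N->(2,3) | ant1:(2,3)->S->(3,3)
  grid max=4 at (2,3)
Step 3: ant0:(2,3)->S->(3,3) | ant1:(3,3)->N->(2,3)
  grid max=5 at (2,3)
Step 4: ant0:(3,3)->N->(2,3) | ant1:(2,3)->S->(3,3)
  grid max=6 at (2,3)
Step 5: ant0:(2,3)->S->(3,3) | ant1:(3,3)->N->(2,3)
  grid max=7 at (2,3)

(3,3) (2,3)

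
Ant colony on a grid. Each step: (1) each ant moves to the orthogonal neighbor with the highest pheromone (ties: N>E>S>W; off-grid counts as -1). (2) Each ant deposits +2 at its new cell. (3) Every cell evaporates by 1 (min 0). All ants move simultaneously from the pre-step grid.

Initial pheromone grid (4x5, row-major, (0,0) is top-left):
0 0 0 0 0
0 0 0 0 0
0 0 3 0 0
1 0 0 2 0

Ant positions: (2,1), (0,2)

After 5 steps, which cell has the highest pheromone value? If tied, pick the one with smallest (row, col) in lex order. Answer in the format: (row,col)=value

Answer: (2,2)=4

Derivation:
Step 1: ant0:(2,1)->E->(2,2) | ant1:(0,2)->E->(0,3)
  grid max=4 at (2,2)
Step 2: ant0:(2,2)->N->(1,2) | ant1:(0,3)->E->(0,4)
  grid max=3 at (2,2)
Step 3: ant0:(1,2)->S->(2,2) | ant1:(0,4)->S->(1,4)
  grid max=4 at (2,2)
Step 4: ant0:(2,2)->N->(1,2) | ant1:(1,4)->N->(0,4)
  grid max=3 at (2,2)
Step 5: ant0:(1,2)->S->(2,2) | ant1:(0,4)->S->(1,4)
  grid max=4 at (2,2)
Final grid:
  0 0 0 0 0
  0 0 0 0 1
  0 0 4 0 0
  0 0 0 0 0
Max pheromone 4 at (2,2)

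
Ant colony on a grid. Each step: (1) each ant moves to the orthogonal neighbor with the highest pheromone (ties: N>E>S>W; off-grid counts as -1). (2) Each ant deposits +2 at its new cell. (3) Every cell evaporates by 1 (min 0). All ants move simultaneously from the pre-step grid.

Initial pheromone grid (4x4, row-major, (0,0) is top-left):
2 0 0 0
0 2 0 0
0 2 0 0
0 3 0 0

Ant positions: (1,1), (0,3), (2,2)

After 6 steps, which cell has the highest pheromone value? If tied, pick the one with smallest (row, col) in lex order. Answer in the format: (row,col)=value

Step 1: ant0:(1,1)->S->(2,1) | ant1:(0,3)->S->(1,3) | ant2:(2,2)->W->(2,1)
  grid max=5 at (2,1)
Step 2: ant0:(2,1)->S->(3,1) | ant1:(1,3)->N->(0,3) | ant2:(2,1)->S->(3,1)
  grid max=5 at (3,1)
Step 3: ant0:(3,1)->N->(2,1) | ant1:(0,3)->S->(1,3) | ant2:(3,1)->N->(2,1)
  grid max=7 at (2,1)
Step 4: ant0:(2,1)->S->(3,1) | ant1:(1,3)->N->(0,3) | ant2:(2,1)->S->(3,1)
  grid max=7 at (3,1)
Step 5: ant0:(3,1)->N->(2,1) | ant1:(0,3)->S->(1,3) | ant2:(3,1)->N->(2,1)
  grid max=9 at (2,1)
Step 6: ant0:(2,1)->S->(3,1) | ant1:(1,3)->N->(0,3) | ant2:(2,1)->S->(3,1)
  grid max=9 at (3,1)
Final grid:
  0 0 0 1
  0 0 0 0
  0 8 0 0
  0 9 0 0
Max pheromone 9 at (3,1)

Answer: (3,1)=9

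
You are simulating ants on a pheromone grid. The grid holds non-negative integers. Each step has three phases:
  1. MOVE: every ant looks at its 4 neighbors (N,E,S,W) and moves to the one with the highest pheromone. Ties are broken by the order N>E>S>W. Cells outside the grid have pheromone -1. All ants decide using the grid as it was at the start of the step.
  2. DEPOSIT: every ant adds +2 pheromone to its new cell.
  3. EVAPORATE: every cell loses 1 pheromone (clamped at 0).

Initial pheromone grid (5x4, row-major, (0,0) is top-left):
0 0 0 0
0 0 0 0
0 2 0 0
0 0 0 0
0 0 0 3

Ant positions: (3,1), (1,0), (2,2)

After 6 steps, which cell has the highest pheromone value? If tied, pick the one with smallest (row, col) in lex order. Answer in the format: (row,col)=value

Answer: (2,1)=12

Derivation:
Step 1: ant0:(3,1)->N->(2,1) | ant1:(1,0)->N->(0,0) | ant2:(2,2)->W->(2,1)
  grid max=5 at (2,1)
Step 2: ant0:(2,1)->N->(1,1) | ant1:(0,0)->E->(0,1) | ant2:(2,1)->N->(1,1)
  grid max=4 at (2,1)
Step 3: ant0:(1,1)->S->(2,1) | ant1:(0,1)->S->(1,1) | ant2:(1,1)->S->(2,1)
  grid max=7 at (2,1)
Step 4: ant0:(2,1)->N->(1,1) | ant1:(1,1)->S->(2,1) | ant2:(2,1)->N->(1,1)
  grid max=8 at (2,1)
Step 5: ant0:(1,1)->S->(2,1) | ant1:(2,1)->N->(1,1) | ant2:(1,1)->S->(2,1)
  grid max=11 at (2,1)
Step 6: ant0:(2,1)->N->(1,1) | ant1:(1,1)->S->(2,1) | ant2:(2,1)->N->(1,1)
  grid max=12 at (2,1)
Final grid:
  0 0 0 0
  0 11 0 0
  0 12 0 0
  0 0 0 0
  0 0 0 0
Max pheromone 12 at (2,1)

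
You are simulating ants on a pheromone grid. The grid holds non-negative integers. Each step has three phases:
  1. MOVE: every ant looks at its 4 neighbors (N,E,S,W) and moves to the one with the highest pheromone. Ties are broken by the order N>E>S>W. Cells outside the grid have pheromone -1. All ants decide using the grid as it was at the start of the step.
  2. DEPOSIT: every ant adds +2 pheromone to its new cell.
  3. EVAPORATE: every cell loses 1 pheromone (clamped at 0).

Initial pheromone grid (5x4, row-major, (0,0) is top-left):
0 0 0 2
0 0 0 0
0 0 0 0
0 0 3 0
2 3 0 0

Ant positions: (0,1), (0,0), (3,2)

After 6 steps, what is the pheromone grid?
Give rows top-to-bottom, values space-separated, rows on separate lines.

After step 1: ants at (0,2),(0,1),(2,2)
  0 1 1 1
  0 0 0 0
  0 0 1 0
  0 0 2 0
  1 2 0 0
After step 2: ants at (0,3),(0,2),(3,2)
  0 0 2 2
  0 0 0 0
  0 0 0 0
  0 0 3 0
  0 1 0 0
After step 3: ants at (0,2),(0,3),(2,2)
  0 0 3 3
  0 0 0 0
  0 0 1 0
  0 0 2 0
  0 0 0 0
After step 4: ants at (0,3),(0,2),(3,2)
  0 0 4 4
  0 0 0 0
  0 0 0 0
  0 0 3 0
  0 0 0 0
After step 5: ants at (0,2),(0,3),(2,2)
  0 0 5 5
  0 0 0 0
  0 0 1 0
  0 0 2 0
  0 0 0 0
After step 6: ants at (0,3),(0,2),(3,2)
  0 0 6 6
  0 0 0 0
  0 0 0 0
  0 0 3 0
  0 0 0 0

0 0 6 6
0 0 0 0
0 0 0 0
0 0 3 0
0 0 0 0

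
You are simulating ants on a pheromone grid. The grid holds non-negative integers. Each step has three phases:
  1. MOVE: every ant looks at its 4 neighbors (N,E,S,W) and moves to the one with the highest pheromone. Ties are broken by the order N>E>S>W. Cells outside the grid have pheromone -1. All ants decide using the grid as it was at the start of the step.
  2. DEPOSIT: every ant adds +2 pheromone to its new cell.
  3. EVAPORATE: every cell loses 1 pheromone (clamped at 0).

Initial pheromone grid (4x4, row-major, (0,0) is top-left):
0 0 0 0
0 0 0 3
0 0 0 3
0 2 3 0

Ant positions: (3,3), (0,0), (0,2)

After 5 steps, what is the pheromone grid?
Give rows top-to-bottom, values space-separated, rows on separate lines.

After step 1: ants at (2,3),(0,1),(0,3)
  0 1 0 1
  0 0 0 2
  0 0 0 4
  0 1 2 0
After step 2: ants at (1,3),(0,2),(1,3)
  0 0 1 0
  0 0 0 5
  0 0 0 3
  0 0 1 0
After step 3: ants at (2,3),(0,3),(2,3)
  0 0 0 1
  0 0 0 4
  0 0 0 6
  0 0 0 0
After step 4: ants at (1,3),(1,3),(1,3)
  0 0 0 0
  0 0 0 9
  0 0 0 5
  0 0 0 0
After step 5: ants at (2,3),(2,3),(2,3)
  0 0 0 0
  0 0 0 8
  0 0 0 10
  0 0 0 0

0 0 0 0
0 0 0 8
0 0 0 10
0 0 0 0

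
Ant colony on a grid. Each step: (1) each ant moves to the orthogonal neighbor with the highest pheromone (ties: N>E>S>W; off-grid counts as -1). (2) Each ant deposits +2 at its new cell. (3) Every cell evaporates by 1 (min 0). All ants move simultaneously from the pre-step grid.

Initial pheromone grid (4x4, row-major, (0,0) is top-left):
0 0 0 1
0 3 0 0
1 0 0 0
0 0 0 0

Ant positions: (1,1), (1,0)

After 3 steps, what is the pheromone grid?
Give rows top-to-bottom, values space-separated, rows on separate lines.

After step 1: ants at (0,1),(1,1)
  0 1 0 0
  0 4 0 0
  0 0 0 0
  0 0 0 0
After step 2: ants at (1,1),(0,1)
  0 2 0 0
  0 5 0 0
  0 0 0 0
  0 0 0 0
After step 3: ants at (0,1),(1,1)
  0 3 0 0
  0 6 0 0
  0 0 0 0
  0 0 0 0

0 3 0 0
0 6 0 0
0 0 0 0
0 0 0 0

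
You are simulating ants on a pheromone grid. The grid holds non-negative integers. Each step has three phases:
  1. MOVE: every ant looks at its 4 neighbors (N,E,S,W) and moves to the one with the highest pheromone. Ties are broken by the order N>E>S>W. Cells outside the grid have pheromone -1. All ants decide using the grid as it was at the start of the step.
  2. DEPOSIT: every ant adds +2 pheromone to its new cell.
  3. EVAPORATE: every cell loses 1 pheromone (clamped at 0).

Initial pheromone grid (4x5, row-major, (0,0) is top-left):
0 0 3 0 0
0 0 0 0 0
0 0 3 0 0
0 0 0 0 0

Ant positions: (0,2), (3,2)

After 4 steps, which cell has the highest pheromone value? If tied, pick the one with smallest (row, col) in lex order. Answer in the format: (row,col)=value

Step 1: ant0:(0,2)->E->(0,3) | ant1:(3,2)->N->(2,2)
  grid max=4 at (2,2)
Step 2: ant0:(0,3)->W->(0,2) | ant1:(2,2)->N->(1,2)
  grid max=3 at (0,2)
Step 3: ant0:(0,2)->S->(1,2) | ant1:(1,2)->N->(0,2)
  grid max=4 at (0,2)
Step 4: ant0:(1,2)->N->(0,2) | ant1:(0,2)->S->(1,2)
  grid max=5 at (0,2)
Final grid:
  0 0 5 0 0
  0 0 3 0 0
  0 0 1 0 0
  0 0 0 0 0
Max pheromone 5 at (0,2)

Answer: (0,2)=5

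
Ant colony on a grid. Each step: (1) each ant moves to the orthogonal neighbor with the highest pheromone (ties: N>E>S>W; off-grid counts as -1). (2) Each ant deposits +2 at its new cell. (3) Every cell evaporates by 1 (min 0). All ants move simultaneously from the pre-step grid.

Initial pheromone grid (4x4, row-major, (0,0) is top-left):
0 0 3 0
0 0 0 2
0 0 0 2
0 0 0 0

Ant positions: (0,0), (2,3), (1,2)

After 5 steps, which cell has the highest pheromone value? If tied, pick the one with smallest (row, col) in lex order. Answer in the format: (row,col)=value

Step 1: ant0:(0,0)->E->(0,1) | ant1:(2,3)->N->(1,3) | ant2:(1,2)->N->(0,2)
  grid max=4 at (0,2)
Step 2: ant0:(0,1)->E->(0,2) | ant1:(1,3)->S->(2,3) | ant2:(0,2)->W->(0,1)
  grid max=5 at (0,2)
Step 3: ant0:(0,2)->W->(0,1) | ant1:(2,3)->N->(1,3) | ant2:(0,1)->E->(0,2)
  grid max=6 at (0,2)
Step 4: ant0:(0,1)->E->(0,2) | ant1:(1,3)->S->(2,3) | ant2:(0,2)->W->(0,1)
  grid max=7 at (0,2)
Step 5: ant0:(0,2)->W->(0,1) | ant1:(2,3)->N->(1,3) | ant2:(0,1)->E->(0,2)
  grid max=8 at (0,2)
Final grid:
  0 5 8 0
  0 0 0 3
  0 0 0 1
  0 0 0 0
Max pheromone 8 at (0,2)

Answer: (0,2)=8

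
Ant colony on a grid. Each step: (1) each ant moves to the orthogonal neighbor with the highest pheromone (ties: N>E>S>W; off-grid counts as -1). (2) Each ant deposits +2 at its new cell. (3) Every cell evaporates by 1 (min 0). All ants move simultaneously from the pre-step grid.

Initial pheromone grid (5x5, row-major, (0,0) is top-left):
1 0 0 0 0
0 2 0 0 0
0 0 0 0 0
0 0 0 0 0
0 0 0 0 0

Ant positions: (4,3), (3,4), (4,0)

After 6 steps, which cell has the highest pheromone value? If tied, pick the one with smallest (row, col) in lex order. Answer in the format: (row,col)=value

Step 1: ant0:(4,3)->N->(3,3) | ant1:(3,4)->N->(2,4) | ant2:(4,0)->N->(3,0)
  grid max=1 at (1,1)
Step 2: ant0:(3,3)->N->(2,3) | ant1:(2,4)->N->(1,4) | ant2:(3,0)->N->(2,0)
  grid max=1 at (1,4)
Step 3: ant0:(2,3)->N->(1,3) | ant1:(1,4)->N->(0,4) | ant2:(2,0)->N->(1,0)
  grid max=1 at (0,4)
Step 4: ant0:(1,3)->N->(0,3) | ant1:(0,4)->S->(1,4) | ant2:(1,0)->N->(0,0)
  grid max=1 at (0,0)
Step 5: ant0:(0,3)->E->(0,4) | ant1:(1,4)->N->(0,4) | ant2:(0,0)->E->(0,1)
  grid max=3 at (0,4)
Step 6: ant0:(0,4)->S->(1,4) | ant1:(0,4)->S->(1,4) | ant2:(0,1)->E->(0,2)
  grid max=3 at (1,4)
Final grid:
  0 0 1 0 2
  0 0 0 0 3
  0 0 0 0 0
  0 0 0 0 0
  0 0 0 0 0
Max pheromone 3 at (1,4)

Answer: (1,4)=3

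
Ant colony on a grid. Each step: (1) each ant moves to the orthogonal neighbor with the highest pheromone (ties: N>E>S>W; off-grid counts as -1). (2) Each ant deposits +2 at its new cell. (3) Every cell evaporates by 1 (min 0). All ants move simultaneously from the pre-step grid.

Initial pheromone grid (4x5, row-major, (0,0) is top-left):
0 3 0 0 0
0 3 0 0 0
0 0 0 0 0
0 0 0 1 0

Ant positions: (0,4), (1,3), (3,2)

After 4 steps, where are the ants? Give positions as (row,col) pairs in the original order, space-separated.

Step 1: ant0:(0,4)->S->(1,4) | ant1:(1,3)->N->(0,3) | ant2:(3,2)->E->(3,3)
  grid max=2 at (0,1)
Step 2: ant0:(1,4)->N->(0,4) | ant1:(0,3)->E->(0,4) | ant2:(3,3)->N->(2,3)
  grid max=3 at (0,4)
Step 3: ant0:(0,4)->S->(1,4) | ant1:(0,4)->S->(1,4) | ant2:(2,3)->S->(3,3)
  grid max=3 at (1,4)
Step 4: ant0:(1,4)->N->(0,4) | ant1:(1,4)->N->(0,4) | ant2:(3,3)->N->(2,3)
  grid max=5 at (0,4)

(0,4) (0,4) (2,3)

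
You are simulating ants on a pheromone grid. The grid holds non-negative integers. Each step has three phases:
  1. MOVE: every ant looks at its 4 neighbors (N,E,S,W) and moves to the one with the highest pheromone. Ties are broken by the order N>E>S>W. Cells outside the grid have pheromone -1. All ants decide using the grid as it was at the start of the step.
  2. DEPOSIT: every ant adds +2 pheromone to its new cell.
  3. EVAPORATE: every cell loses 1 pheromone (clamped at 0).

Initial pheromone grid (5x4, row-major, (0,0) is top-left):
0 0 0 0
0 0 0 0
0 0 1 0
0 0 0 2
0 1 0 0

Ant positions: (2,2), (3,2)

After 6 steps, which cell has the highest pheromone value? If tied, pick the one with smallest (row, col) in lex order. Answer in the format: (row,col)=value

Answer: (3,3)=4

Derivation:
Step 1: ant0:(2,2)->N->(1,2) | ant1:(3,2)->E->(3,3)
  grid max=3 at (3,3)
Step 2: ant0:(1,2)->N->(0,2) | ant1:(3,3)->N->(2,3)
  grid max=2 at (3,3)
Step 3: ant0:(0,2)->E->(0,3) | ant1:(2,3)->S->(3,3)
  grid max=3 at (3,3)
Step 4: ant0:(0,3)->S->(1,3) | ant1:(3,3)->N->(2,3)
  grid max=2 at (3,3)
Step 5: ant0:(1,3)->S->(2,3) | ant1:(2,3)->S->(3,3)
  grid max=3 at (3,3)
Step 6: ant0:(2,3)->S->(3,3) | ant1:(3,3)->N->(2,3)
  grid max=4 at (3,3)
Final grid:
  0 0 0 0
  0 0 0 0
  0 0 0 3
  0 0 0 4
  0 0 0 0
Max pheromone 4 at (3,3)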